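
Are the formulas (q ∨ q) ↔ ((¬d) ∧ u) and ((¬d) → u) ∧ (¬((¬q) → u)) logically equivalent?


Compare truth tables:
d | q | u | φ | ψ
-----------------
F | F | F | T | F
T | F | F | T | T
F | T | F | F | F
T | T | F | F | F
F | F | T | F | F
T | F | T | T | F
F | T | T | T | F
T | T | T | F | F
They differ at row 1 (d=F, q=F, u=F): φ=T but ψ=F.

No, they are not logically equivalent.


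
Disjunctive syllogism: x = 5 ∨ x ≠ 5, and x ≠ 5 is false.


Disjunctive syllogism: from (P ∨ Q) and ¬P, infer Q.
One disjunct, 'x ≠ 5', is ruled out; the other must hold.

x = 5


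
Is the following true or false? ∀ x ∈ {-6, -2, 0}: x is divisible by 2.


Evaluate the predicate on each element: -6:T, -2:T, 0:T.
Every element satisfies the predicate.

T


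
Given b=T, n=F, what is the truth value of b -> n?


Implication is false only when antecedent is true and consequent is false.
Substitute: b=T, n=F.
T -> F evaluates to F.

F


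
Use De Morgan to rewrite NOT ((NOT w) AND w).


De Morgan: the negation of a conjunction is the disjunction of the negations.
Distribute NOT across AND, flipping it to OR, and negate each literal.

w OR (NOT w)


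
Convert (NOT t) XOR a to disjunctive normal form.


Step 1: (¬t) ⊕ a is true exactly when they disagree: ((¬t) ∧ ¬a) ∨ (¬(¬t) ∧ a).
Step 2: Eliminate any double negations (¬¬X = X).

((NOT t) AND (NOT a)) OR (t AND a)


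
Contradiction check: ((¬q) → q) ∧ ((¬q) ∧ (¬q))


Truth table over {q}:
q | φ
-----
F | F
T | F
Every row is false.

Yes, it is a contradiction.


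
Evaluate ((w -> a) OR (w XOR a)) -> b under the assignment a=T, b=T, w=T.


Substitute a=T, b=T, w=T:
w -> a = T -> T = T
w XOR a = T XOR T = F
(w -> a) OR (w XOR a) = T OR F = T
((w -> a) OR (w XOR a)) -> b = T -> T = T

T


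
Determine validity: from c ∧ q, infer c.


This matches the form of conjunction elimination: the conclusion follows in every model of the premises.

Valid.


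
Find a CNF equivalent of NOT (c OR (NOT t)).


Step 1: Apply De Morgan: ¬(c ∨ (¬t)) = ¬c ∧ ¬(¬t).
Step 2: Eliminate any double negations (¬¬X = X).

(NOT c) AND t


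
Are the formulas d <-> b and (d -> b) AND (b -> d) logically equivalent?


Compare truth tables:
b | d | φ | ψ
-------------
F | F | T | T
T | F | F | F
F | T | F | F
T | T | T | T
The columns φ and ψ agree on every row.

Yes, they are logically equivalent.


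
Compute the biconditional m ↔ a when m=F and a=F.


Biconditional is true when both operands have the same truth value.
Substitute: m=F, a=F.
F ↔ F evaluates to T.

T


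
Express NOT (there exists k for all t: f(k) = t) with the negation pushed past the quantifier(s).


Negation flips each quantifier (∀↔∃) and negates the inner predicate.
¬(there exists k for all t: φ) = for all k there exists t: ¬φ.

for all k there exists t: NOT(f(k) = t)


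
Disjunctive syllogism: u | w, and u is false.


Disjunctive syllogism: from (P ∨ Q) and ¬P, infer Q.
One disjunct, 'u', is ruled out; the other must hold.

w


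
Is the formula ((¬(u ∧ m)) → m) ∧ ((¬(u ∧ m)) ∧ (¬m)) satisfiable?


Check all 4 assignments over {m, u}:
m | u | φ
---------
F | F | F
T | F | F
F | T | F
T | T | F
No assignment makes the formula true.

Unsatisfiable.


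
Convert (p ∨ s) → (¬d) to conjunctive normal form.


Step 1: Rewrite as ¬(p ∨ s) ∨ (¬d) = (¬p ∧ ¬s) ∨ (¬d).
Step 2: Distribute ∨ over ∧.

((¬p) ∨ (¬d)) ∧ ((¬s) ∨ (¬d))


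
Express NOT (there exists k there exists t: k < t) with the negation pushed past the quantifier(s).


Negation flips each quantifier (∀↔∃) and negates the inner predicate.
¬(there exists k there exists t: φ) = for all k for all t: ¬φ.

for all k for all t: NOT(k < t)


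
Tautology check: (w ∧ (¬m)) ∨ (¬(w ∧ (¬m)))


Build the truth table over {m, w}:
m | w | φ
---------
F | F | T
T | F | T
F | T | T
T | T | T
Every row evaluates to true.

Yes, it is a tautology.


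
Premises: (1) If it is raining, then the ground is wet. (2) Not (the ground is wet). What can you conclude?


Modus tollens: from (P → Q) and ¬Q, infer ¬P.
Q = 'the ground is wet' is denied; since P → Q, P must also fail.

Not (it is raining).


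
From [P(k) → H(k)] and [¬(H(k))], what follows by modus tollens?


Modus tollens: from (P → Q) and ¬Q, infer ¬P.
Q = 'H(k)' is denied; since P → Q, P must also fail.

Not (P(k)).


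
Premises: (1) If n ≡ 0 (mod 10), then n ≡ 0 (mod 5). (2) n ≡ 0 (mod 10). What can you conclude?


Modus ponens: from (P → Q) and P, infer Q.
P = 'n ≡ 0 (mod 10)' is asserted, and P → Q holds, so Q follows.

n ≡ 0 (mod 5).


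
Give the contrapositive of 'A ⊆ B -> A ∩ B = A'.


The contrapositive of (P → Q) is (¬Q → ¬P); it is logically equivalent to the original.
Here P = 'A ⊆ B' and Q = 'A ∩ B = A'.

If not (A ∩ B = A), then not (A ⊆ B).


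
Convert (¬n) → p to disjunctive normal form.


Step 1: Rewrite (¬n) → p as ¬(¬n) ∨ p.
Step 2: Eliminate any double negations (¬¬X = X).

n ∨ p


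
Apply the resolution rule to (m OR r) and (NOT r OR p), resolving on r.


The clauses contain complementary literals r and NOTr.
Resolution eliminates this pair and disjoins the remaining literals (merging duplicates).

(m OR p)


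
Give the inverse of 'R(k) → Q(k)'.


The inverse of (P → Q) is (¬P → ¬Q). It is equivalent to the converse, not to the original.
Here P = 'R(k)' and Q = 'Q(k)'.

If not (R(k)), then not (Q(k)).


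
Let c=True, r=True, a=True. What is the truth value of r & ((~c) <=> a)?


Substitute c=True, r=True, a=True:
~c = False
(~c) <=> a = False <=> True = False
r & ((~c) <=> a) = True & False = False

False


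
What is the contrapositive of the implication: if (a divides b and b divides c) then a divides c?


The contrapositive of (P → Q) is (¬Q → ¬P); it is logically equivalent to the original.
Here P = '(a divides b and b divides c)' and Q = 'a divides c'.

If not (a divides c), then not ((a divides b and b divides c)).


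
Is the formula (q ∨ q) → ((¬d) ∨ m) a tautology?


Build the truth table over {d, m, q}:
d | m | q | φ
-------------
F | F | F | T
T | F | F | T
F | T | F | T
T | T | F | T
F | F | T | T
T | F | T | F
F | T | T | T
T | T | T | T
Counterexample at row 6: with d=T, m=F, q=T, the formula is F.

No, it is not a tautology.


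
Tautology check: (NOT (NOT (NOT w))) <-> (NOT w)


Build the truth table over {w}:
w | φ
-----
F | T
T | T
Every row evaluates to true.

Yes, it is a tautology.


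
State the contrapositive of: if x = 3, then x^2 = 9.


The contrapositive of (P → Q) is (¬Q → ¬P); it is logically equivalent to the original.
Here P = 'x = 3' and Q = 'x^2 = 9'.

If not (x^2 = 9), then not (x = 3).


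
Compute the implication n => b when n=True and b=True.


Implication is false only when antecedent is true and consequent is false.
Substitute: n=True, b=True.
True => True evaluates to True.

True


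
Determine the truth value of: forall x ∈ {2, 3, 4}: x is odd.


Evaluate the predicate on each element: 2:False, 3:True, 4:False.
Counterexample x = 2 fails the predicate.

False


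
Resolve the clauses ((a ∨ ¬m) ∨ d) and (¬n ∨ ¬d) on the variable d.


The clauses contain complementary literals d and ¬d.
Resolution eliminates this pair and disjoins the remaining literals (merging duplicates).

((a ∨ ¬m) ∨ ¬n)


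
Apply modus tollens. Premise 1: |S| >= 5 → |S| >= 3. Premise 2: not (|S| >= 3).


Modus tollens: from (P → Q) and ¬Q, infer ¬P.
Q = '|S| >= 3' is denied; since P → Q, P must also fail.

Not (|S| >= 5).


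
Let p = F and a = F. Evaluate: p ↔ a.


Biconditional is true when both operands have the same truth value.
Substitute: p=F, a=F.
F ↔ F evaluates to T.

T


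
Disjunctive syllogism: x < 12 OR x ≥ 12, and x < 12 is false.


Disjunctive syllogism: from (P ∨ Q) and ¬P, infer Q.
One disjunct, 'x < 12', is ruled out; the other must hold.

x ≥ 12


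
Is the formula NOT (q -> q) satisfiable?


Check all 2 assignments over {q}:
q | φ
-----
F | F
T | F
No assignment makes the formula true.

Unsatisfiable.


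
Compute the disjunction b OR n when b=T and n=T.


Disjunction is false only when both operands are false.
Substitute: b=T, n=T.
T OR T evaluates to T.

T


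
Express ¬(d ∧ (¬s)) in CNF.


Step 1: Apply De Morgan: ¬(d ∧ (¬s)) = ¬d ∨ ¬(¬s).
Step 2: Eliminate any double negations (¬¬X = X).

(¬d) ∨ s


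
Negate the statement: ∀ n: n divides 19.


¬(∀ x: φ) = ∃ x: ¬φ, and ¬(∃ x: φ) = ∀ x: ¬φ.
Apply to the universal statement.

∃ n: ¬(n divides 19)


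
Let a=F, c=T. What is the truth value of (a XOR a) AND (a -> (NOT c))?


Substitute a=F, c=T:
a XOR a = F XOR F = F
NOT c = F
a -> (NOT c) = F -> F = T
(a XOR a) AND (a -> (NOT c)) = F AND T = F

F


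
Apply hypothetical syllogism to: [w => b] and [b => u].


Hypothetical syllogism: from (P → Q) and (Q → R), infer (P → R).
Chain the two implications through the shared middle term 'b'.

w => u


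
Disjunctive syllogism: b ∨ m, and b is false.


Disjunctive syllogism: from (P ∨ Q) and ¬P, infer Q.
One disjunct, 'b', is ruled out; the other must hold.

m


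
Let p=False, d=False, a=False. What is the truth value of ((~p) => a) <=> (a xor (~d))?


Substitute p=False, d=False, a=False:
~p = True
(~p) => a = True => False = False
~d = True
a xor (~d) = False xor True = True
((~p) => a) <=> (a xor (~d)) = False <=> True = False

False


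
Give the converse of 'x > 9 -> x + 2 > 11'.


The converse of (P → Q) is (Q → P). It is not in general equivalent to the original.
Here P = 'x > 9' and Q = 'x + 2 > 11'.

If x + 2 > 11, then x > 9.


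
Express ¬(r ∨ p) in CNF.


Step 1: Apply De Morgan: ¬(r ∨ p) = ¬r ∧ ¬p.

(¬r) ∧ (¬p)


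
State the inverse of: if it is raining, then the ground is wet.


The inverse of (P → Q) is (¬P → ¬Q). It is equivalent to the converse, not to the original.
Here P = 'it is raining' and Q = 'the ground is wet'.

If not (it is raining), then not (the ground is wet).


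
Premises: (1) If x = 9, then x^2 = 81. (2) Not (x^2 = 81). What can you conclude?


Modus tollens: from (P → Q) and ¬Q, infer ¬P.
Q = 'x^2 = 81' is denied; since P → Q, P must also fail.

Not (x = 9).


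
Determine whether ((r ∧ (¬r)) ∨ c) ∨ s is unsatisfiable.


Truth table over {c, r, s}:
c | r | s | φ
-------------
F | F | F | F
T | F | F | T
F | T | F | F
T | T | F | T
F | F | T | T
T | F | T | T
F | T | T | T
T | T | T | T
Satisfying assignment at row 2: c=T, r=F, s=F gives T.

No, it is not a contradiction.


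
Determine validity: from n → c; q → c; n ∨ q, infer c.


This matches the form of proof by cases: the conclusion follows in every model of the premises.

Valid.


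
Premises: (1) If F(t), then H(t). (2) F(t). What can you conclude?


Modus ponens: from (P → Q) and P, infer Q.
P = 'F(t)' is asserted, and P → Q holds, so Q follows.

H(t).


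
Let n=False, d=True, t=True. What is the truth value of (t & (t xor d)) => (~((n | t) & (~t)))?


Substitute n=False, d=True, t=True:
t xor d = True xor True = False
t & (t xor d) = True & False = False
n | t = False | True = True
~t = False
(n | t) & (~t) = True & False = False
~((n | t) & (~t)) = True
(t & (t xor d)) => (~((n | t) & (~t))) = False => True = True

True


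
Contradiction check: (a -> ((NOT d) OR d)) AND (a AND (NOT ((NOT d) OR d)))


Truth table over {a, d}:
a | d | φ
---------
F | F | F
T | F | F
F | T | F
T | T | F
Every row is false.

Yes, it is a contradiction.


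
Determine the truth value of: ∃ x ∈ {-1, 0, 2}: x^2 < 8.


Evaluate the predicate on each element: -1:T, 0:T, 2:T.
Witness x = -1 satisfies the predicate.

T


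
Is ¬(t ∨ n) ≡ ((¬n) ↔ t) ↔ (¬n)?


Compare truth tables:
n | t | φ | ψ
-------------
F | F | T | F
T | F | F | F
F | T | F | T
T | T | F | T
They differ at row 1 (n=F, t=F): φ=T but ψ=F.

No, they are not logically equivalent.


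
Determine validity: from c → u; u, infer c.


This is affirming the consequent (fallacy). There exist truth assignments where the premises are all true but the conclusion is false.

Invalid.


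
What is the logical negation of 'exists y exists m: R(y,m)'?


Negation flips each quantifier (∀↔∃) and negates the inner predicate.
¬(exists y exists m: φ) = forall y forall m: ¬φ.

forall y forall m: ~(R(y,m))


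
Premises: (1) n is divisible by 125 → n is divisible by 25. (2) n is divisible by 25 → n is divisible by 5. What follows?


Hypothetical syllogism: from (P → Q) and (Q → R), infer (P → R).
Chain the two implications through the shared middle term 'n is divisible by 25'.

n is divisible by 125 → n is divisible by 5


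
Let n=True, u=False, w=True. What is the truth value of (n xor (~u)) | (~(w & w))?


Substitute n=True, u=False, w=True:
~u = True
n xor (~u) = True xor True = False
w & w = True & True = True
~(w & w) = False
(n xor (~u)) | (~(w & w)) = False | False = False

False


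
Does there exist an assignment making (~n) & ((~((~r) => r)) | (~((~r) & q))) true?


Search for a satisfying assignment over {n, q, r}.
Try n=False, q=False, r=False: the formula evaluates to True.
A satisfying assignment exists.

Satisfiable.


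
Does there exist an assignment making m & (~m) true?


Check all 2 assignments over {m}:
m | φ
-----
False | False
True | False
No assignment makes the formula true.

Unsatisfiable.


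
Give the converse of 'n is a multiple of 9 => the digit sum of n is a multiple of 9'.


The converse of (P → Q) is (Q → P). It is not in general equivalent to the original.
Here P = 'n is a multiple of 9' and Q = 'the digit sum of n is a multiple of 9'.

If the digit sum of n is a multiple of 9, then n is a multiple of 9.


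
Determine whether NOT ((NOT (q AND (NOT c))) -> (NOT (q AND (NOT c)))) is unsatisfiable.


Truth table over {c, q}:
c | q | φ
---------
F | F | F
T | F | F
F | T | F
T | T | F
Every row is false.

Yes, it is a contradiction.


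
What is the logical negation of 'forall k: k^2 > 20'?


¬(forall x: φ) = exists x: ¬φ, and ¬(exists x: φ) = forall x: ¬φ.
Apply to the universal statement.

exists k: ~(k^2 > 20)


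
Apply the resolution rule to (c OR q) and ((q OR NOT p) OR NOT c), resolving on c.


The clauses contain complementary literals c and NOTc.
Resolution eliminates this pair and disjoins the remaining literals (merging duplicates).

(q OR NOT p)


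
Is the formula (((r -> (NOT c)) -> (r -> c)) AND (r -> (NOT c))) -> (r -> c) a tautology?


Build the truth table over {c, r}:
c | r | φ
---------
F | F | T
T | F | T
F | T | T
T | T | T
Every row evaluates to true.

Yes, it is a tautology.


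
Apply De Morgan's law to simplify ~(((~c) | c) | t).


De Morgan: the negation of a disjunction is the conjunction of the negations.
Distribute ~ across |, flipping it to &, and negate each literal.

(c & (~c)) & (~t)


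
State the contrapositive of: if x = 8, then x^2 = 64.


The contrapositive of (P → Q) is (¬Q → ¬P); it is logically equivalent to the original.
Here P = 'x = 8' and Q = 'x^2 = 64'.

If not (x^2 = 64), then not (x = 8).


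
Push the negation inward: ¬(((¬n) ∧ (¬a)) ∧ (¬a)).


De Morgan: the negation of a conjunction is the disjunction of the negations.
Distribute ¬ across ∧, flipping it to ∨, and negate each literal.

(n ∨ a) ∨ a


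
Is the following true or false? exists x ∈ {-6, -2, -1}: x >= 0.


Evaluate the predicate on each element: -6:False, -2:False, -1:False.
No element satisfies the predicate.

False


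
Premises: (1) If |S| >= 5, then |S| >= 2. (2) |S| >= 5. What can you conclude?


Modus ponens: from (P → Q) and P, infer Q.
P = '|S| >= 5' is asserted, and P → Q holds, so Q follows.

|S| >= 2.


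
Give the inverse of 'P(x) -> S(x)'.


The inverse of (P → Q) is (¬P → ¬Q). It is equivalent to the converse, not to the original.
Here P = 'P(x)' and Q = 'S(x)'.

If not (P(x)), then not (S(x)).


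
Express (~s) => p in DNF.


Step 1: Rewrite (¬s) → p as ¬(¬s) ∨ p.
Step 2: Eliminate any double negations (¬¬X = X).

s | p


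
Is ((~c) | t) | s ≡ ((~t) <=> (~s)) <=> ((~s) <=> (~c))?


Compare truth tables:
c | s | t | φ | ψ
-----------------
False | False | False | True | True
True | False | False | False | False
False | True | False | True | True
True | True | False | True | False
False | False | True | True | False
True | False | True | True | True
False | True | True | True | False
True | True | True | True | True
They differ at row 4 (c=True, s=True, t=False): φ=True but ψ=False.

No, they are not logically equivalent.


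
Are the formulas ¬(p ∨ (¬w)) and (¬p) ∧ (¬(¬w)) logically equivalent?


Compare truth tables:
p | w | φ | ψ
-------------
F | F | F | F
T | F | F | F
F | T | T | T
T | T | F | F
The columns φ and ψ agree on every row.

Yes, they are logically equivalent.


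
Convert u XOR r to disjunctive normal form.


Step 1: u ⊕ r is true exactly when they disagree: (u ∧ ¬r) ∨ (¬u ∧ r).

(u AND (NOT r)) OR ((NOT u) AND r)


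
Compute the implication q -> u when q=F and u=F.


Implication is false only when antecedent is true and consequent is false.
Substitute: q=F, u=F.
F -> F evaluates to T.

T


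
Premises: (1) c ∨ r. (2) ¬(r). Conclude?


Disjunctive syllogism: from (P ∨ Q) and ¬P, infer Q.
One disjunct, 'r', is ruled out; the other must hold.

c


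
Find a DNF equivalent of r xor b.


Step 1: r ⊕ b is true exactly when they disagree: (r ∧ ¬b) ∨ (¬r ∧ b).

(r & (~b)) | ((~r) & b)


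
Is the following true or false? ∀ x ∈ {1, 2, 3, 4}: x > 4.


Evaluate the predicate on each element: 1:F, 2:F, 3:F, 4:F.
Counterexample x = 1 fails the predicate.

F


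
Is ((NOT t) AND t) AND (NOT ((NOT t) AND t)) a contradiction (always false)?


Truth table over {t}:
t | φ
-----
F | F
T | F
Every row is false.

Yes, it is a contradiction.


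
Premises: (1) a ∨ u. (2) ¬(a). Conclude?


Disjunctive syllogism: from (P ∨ Q) and ¬P, infer Q.
One disjunct, 'a', is ruled out; the other must hold.

u


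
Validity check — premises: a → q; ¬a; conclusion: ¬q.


This is denying the antecedent (fallacy). There exist truth assignments where the premises are all true but the conclusion is false.

Invalid.


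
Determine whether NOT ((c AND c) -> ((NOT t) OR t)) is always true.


Build the truth table over {c, t}:
c | t | φ
---------
F | F | F
T | F | F
F | T | F
T | T | F
Counterexample at row 1: with c=F, t=F, the formula is F.

No, it is not a tautology.


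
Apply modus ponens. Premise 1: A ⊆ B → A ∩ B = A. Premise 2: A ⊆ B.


Modus ponens: from (P → Q) and P, infer Q.
P = 'A ⊆ B' is asserted, and P → Q holds, so Q follows.

A ∩ B = A.


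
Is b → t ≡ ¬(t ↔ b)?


Compare truth tables:
b | t | φ | ψ
-------------
F | F | T | F
T | F | F | T
F | T | T | T
T | T | T | F
They differ at row 1 (b=F, t=F): φ=T but ψ=F.

No, they are not logically equivalent.


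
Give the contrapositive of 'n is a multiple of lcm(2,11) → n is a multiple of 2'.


The contrapositive of (P → Q) is (¬Q → ¬P); it is logically equivalent to the original.
Here P = 'n is a multiple of lcm(2,11)' and Q = 'n is a multiple of 2'.

If not (n is a multiple of 2), then not (n is a multiple of lcm(2,11)).


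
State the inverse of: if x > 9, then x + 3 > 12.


The inverse of (P → Q) is (¬P → ¬Q). It is equivalent to the converse, not to the original.
Here P = 'x > 9' and Q = 'x + 3 > 12'.

If not (x > 9), then not (x + 3 > 12).


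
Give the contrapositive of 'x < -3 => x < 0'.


The contrapositive of (P → Q) is (¬Q → ¬P); it is logically equivalent to the original.
Here P = 'x < -3' and Q = 'x < 0'.

If not (x < 0), then not (x < -3).


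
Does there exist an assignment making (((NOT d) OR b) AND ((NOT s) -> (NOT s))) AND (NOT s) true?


Search for a satisfying assignment over {b, d, s}.
Try b=F, d=F, s=F: the formula evaluates to T.
A satisfying assignment exists.

Satisfiable.


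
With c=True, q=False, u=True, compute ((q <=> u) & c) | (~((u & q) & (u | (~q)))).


Substitute c=True, q=False, u=True:
q <=> u = False <=> True = False
(q <=> u) & c = False & True = False
u & q = True & False = False
~q = True
u | (~q) = True | True = True
(u & q) & (u | (~q)) = False & True = False
~((u & q) & (u | (~q))) = True
((q <=> u) & c) | (~((u & q) & (u | (~q)))) = False | True = True

True


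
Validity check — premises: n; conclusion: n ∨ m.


This matches the form of disjunction introduction: the conclusion follows in every model of the premises.

Valid.


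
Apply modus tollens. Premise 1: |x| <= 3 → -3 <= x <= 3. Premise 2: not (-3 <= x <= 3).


Modus tollens: from (P → Q) and ¬Q, infer ¬P.
Q = '-3 <= x <= 3' is denied; since P → Q, P must also fail.

Not (|x| <= 3).


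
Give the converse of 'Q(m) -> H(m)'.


The converse of (P → Q) is (Q → P). It is not in general equivalent to the original.
Here P = 'Q(m)' and Q = 'H(m)'.

If H(m), then Q(m).


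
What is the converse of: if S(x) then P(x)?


The converse of (P → Q) is (Q → P). It is not in general equivalent to the original.
Here P = 'S(x)' and Q = 'P(x)'.

If P(x), then S(x).


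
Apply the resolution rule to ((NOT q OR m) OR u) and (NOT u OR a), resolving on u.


The clauses contain complementary literals u and NOTu.
Resolution eliminates this pair and disjoins the remaining literals (merging duplicates).

((NOT q OR m) OR a)


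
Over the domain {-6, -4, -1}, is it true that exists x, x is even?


Evaluate the predicate on each element: -6:True, -4:True, -1:False.
Witness x = -6 satisfies the predicate.

True


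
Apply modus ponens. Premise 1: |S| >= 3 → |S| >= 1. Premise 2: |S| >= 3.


Modus ponens: from (P → Q) and P, infer Q.
P = '|S| >= 3' is asserted, and P → Q holds, so Q follows.

|S| >= 1.


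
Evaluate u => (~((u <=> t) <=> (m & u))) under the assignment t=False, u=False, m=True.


Substitute t=False, u=False, m=True:
u <=> t = False <=> False = True
m & u = True & False = False
(u <=> t) <=> (m & u) = True <=> False = False
~((u <=> t) <=> (m & u)) = True
u => (~((u <=> t) <=> (m & u))) = False => True = True

True


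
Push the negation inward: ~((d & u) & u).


De Morgan: the negation of a conjunction is the disjunction of the negations.
Distribute ~ across &, flipping it to |, and negate each literal.

((~d) | (~u)) | (~u)


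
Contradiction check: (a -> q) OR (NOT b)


Truth table over {a, b, q}:
a | b | q | φ
-------------
F | F | F | T
T | F | F | T
F | T | F | T
T | T | F | F
F | F | T | T
T | F | T | T
F | T | T | T
T | T | T | T
Satisfying assignment at row 1: a=F, b=F, q=F gives T.

No, it is not a contradiction.


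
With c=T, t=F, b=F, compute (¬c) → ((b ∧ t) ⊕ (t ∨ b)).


Substitute c=T, t=F, b=F:
¬c = F
b ∧ t = F ∧ F = F
t ∨ b = F ∨ F = F
(b ∧ t) ⊕ (t ∨ b) = F ⊕ F = F
(¬c) → ((b ∧ t) ⊕ (t ∨ b)) = F → F = T

T


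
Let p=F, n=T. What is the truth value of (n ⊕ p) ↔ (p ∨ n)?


Substitute p=F, n=T:
n ⊕ p = T ⊕ F = T
p ∨ n = F ∨ T = T
(n ⊕ p) ↔ (p ∨ n) = T ↔ T = T

T


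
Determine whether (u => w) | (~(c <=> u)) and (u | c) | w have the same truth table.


Compare truth tables:
c | u | w | φ | ψ
-----------------
False | False | False | True | False
True | False | False | True | True
False | True | False | True | True
True | True | False | False | True
False | False | True | True | True
True | False | True | True | True
False | True | True | True | True
True | True | True | True | True
They differ at row 1 (c=False, u=False, w=False): φ=True but ψ=False.

No, they are not logically equivalent.


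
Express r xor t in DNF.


Step 1: r ⊕ t is true exactly when they disagree: (r ∧ ¬t) ∨ (¬r ∧ t).

(r & (~t)) | ((~r) & t)


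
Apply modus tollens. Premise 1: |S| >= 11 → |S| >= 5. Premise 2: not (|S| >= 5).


Modus tollens: from (P → Q) and ¬Q, infer ¬P.
Q = '|S| >= 5' is denied; since P → Q, P must also fail.

Not (|S| >= 11).


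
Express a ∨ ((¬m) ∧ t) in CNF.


Step 1: Distribute ∨ over ∧: a ∨ ((¬m) ∧ t) = (a ∨ (¬m)) ∧ (a ∨ t).

(a ∨ (¬m)) ∧ (a ∨ t)


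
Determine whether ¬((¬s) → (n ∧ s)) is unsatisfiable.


Truth table over {n, s}:
n | s | φ
---------
F | F | T
T | F | T
F | T | F
T | T | F
Satisfying assignment at row 1: n=F, s=F gives T.

No, it is not a contradiction.


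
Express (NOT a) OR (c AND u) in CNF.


Step 1: Distribute ∨ over ∧: (¬a) ∨ (c ∧ u) = ((¬a) ∨ c) ∧ ((¬a) ∨ u).

((NOT a) OR c) AND ((NOT a) OR u)


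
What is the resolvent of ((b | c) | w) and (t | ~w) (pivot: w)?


The clauses contain complementary literals w and ~w.
Resolution eliminates this pair and disjoins the remaining literals (merging duplicates).

((b | c) | t)


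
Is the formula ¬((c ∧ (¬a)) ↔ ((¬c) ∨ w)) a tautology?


Build the truth table over {a, c, w}:
a | c | w | φ
-------------
F | F | F | T
T | F | F | T
F | T | F | T
T | T | F | F
F | F | T | T
T | F | T | T
F | T | T | F
T | T | T | T
Counterexample at row 4: with a=T, c=T, w=F, the formula is F.

No, it is not a tautology.


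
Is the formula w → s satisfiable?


Search for a satisfying assignment over {s, w}.
Try s=F, w=F: the formula evaluates to T.
A satisfying assignment exists.

Satisfiable.


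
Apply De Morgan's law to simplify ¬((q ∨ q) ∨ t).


De Morgan: the negation of a disjunction is the conjunction of the negations.
Distribute ¬ across ∨, flipping it to ∧, and negate each literal.

((¬q) ∧ (¬q)) ∧ (¬t)


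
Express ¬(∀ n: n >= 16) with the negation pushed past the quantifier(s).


¬(∀ x: φ) = ∃ x: ¬φ, and ¬(∃ x: φ) = ∀ x: ¬φ.
Apply to the universal statement.

∃ n: ¬(n >= 16)


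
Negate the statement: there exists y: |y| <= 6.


¬(for all x: φ) = there exists x: ¬φ, and ¬(there exists x: φ) = for all x: ¬φ.
Apply to the existential statement.

for all y: NOT(|y| <= 6)


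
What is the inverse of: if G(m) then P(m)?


The inverse of (P → Q) is (¬P → ¬Q). It is equivalent to the converse, not to the original.
Here P = 'G(m)' and Q = 'P(m)'.

If not (G(m)), then not (P(m)).


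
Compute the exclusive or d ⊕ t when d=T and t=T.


Exclusive or is true when exactly one operand is true.
Substitute: d=T, t=T.
T ⊕ T evaluates to F.

F


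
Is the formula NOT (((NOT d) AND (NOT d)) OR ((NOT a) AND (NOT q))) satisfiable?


Search for a satisfying assignment over {a, d, q}.
Try a=T, d=T, q=F: the formula evaluates to T.
A satisfying assignment exists.

Satisfiable.


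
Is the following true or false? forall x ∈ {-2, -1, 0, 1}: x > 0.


Evaluate the predicate on each element: -2:False, -1:False, 0:False, 1:True.
Counterexample x = -2 fails the predicate.

False


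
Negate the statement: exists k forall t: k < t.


Negation flips each quantifier (∀↔∃) and negates the inner predicate.
¬(exists k forall t: φ) = forall k exists t: ¬φ.

forall k exists t: ~(k < t)


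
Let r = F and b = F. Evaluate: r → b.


Implication is false only when antecedent is true and consequent is false.
Substitute: r=F, b=F.
F → F evaluates to T.

T


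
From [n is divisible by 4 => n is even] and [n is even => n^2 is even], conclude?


Hypothetical syllogism: from (P → Q) and (Q → R), infer (P → R).
Chain the two implications through the shared middle term 'n is even'.

n is divisible by 4 => n^2 is even


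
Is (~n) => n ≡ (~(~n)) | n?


Compare truth tables:
n | φ | ψ
---------
False | False | False
True | True | True
The columns φ and ψ agree on every row.

Yes, they are logically equivalent.


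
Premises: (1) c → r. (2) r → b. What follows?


Hypothetical syllogism: from (P → Q) and (Q → R), infer (P → R).
Chain the two implications through the shared middle term 'r'.

c → b


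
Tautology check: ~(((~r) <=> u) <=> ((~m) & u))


Build the truth table over {m, r, u}:
m | r | u | φ
-------------
False | False | False | False
True | False | False | False
False | True | False | True
True | True | False | True
False | False | True | False
True | False | True | True
False | True | True | True
True | True | True | False
Counterexample at row 1: with m=False, r=False, u=False, the formula is False.

No, it is not a tautology.


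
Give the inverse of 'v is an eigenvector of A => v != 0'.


The inverse of (P → Q) is (¬P → ¬Q). It is equivalent to the converse, not to the original.
Here P = 'v is an eigenvector of A' and Q = 'v != 0'.

If not (v is an eigenvector of A), then not (v != 0).


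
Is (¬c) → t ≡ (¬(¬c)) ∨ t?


Compare truth tables:
c | t | φ | ψ
-------------
F | F | F | F
T | F | T | T
F | T | T | T
T | T | T | T
The columns φ and ψ agree on every row.

Yes, they are logically equivalent.


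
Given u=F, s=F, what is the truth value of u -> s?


Implication is false only when antecedent is true and consequent is false.
Substitute: u=F, s=F.
F -> F evaluates to T.

T


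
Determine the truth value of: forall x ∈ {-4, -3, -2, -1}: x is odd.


Evaluate the predicate on each element: -4:False, -3:True, -2:False, -1:True.
Counterexample x = -4 fails the predicate.

False


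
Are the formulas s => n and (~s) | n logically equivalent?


Compare truth tables:
n | s | φ | ψ
-------------
False | False | True | True
True | False | True | True
False | True | False | False
True | True | True | True
The columns φ and ψ agree on every row.

Yes, they are logically equivalent.


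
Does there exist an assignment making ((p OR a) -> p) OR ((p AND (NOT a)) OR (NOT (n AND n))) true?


Search for a satisfying assignment over {a, n, p}.
Try a=F, n=F, p=F: the formula evaluates to T.
A satisfying assignment exists.

Satisfiable.


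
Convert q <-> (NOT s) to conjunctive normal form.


Step 1: Rewrite q ↔ (¬s) as (q → (¬s)) ∧ ((¬s) → q).
Step 2: Rewrite each implication as a disjunction.
Step 3: Eliminate any double negations (¬¬X = X).

((NOT q) OR (NOT s)) AND (s OR q)


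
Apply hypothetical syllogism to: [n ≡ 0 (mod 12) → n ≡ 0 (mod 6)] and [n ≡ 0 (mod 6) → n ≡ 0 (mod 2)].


Hypothetical syllogism: from (P → Q) and (Q → R), infer (P → R).
Chain the two implications through the shared middle term 'n ≡ 0 (mod 6)'.

n ≡ 0 (mod 12) → n ≡ 0 (mod 2)


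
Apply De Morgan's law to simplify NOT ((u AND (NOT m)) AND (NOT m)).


De Morgan: the negation of a conjunction is the disjunction of the negations.
Distribute NOT across AND, flipping it to OR, and negate each literal.

((NOT u) OR m) OR m


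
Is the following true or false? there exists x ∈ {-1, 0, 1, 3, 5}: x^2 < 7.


Evaluate the predicate on each element: -1:T, 0:T, 1:T, 3:F, 5:F.
Witness x = -1 satisfies the predicate.

T


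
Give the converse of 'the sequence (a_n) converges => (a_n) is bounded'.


The converse of (P → Q) is (Q → P). It is not in general equivalent to the original.
Here P = 'the sequence (a_n) converges' and Q = '(a_n) is bounded'.

If (a_n) is bounded, then the sequence (a_n) converges.


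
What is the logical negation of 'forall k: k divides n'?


¬(forall x: φ) = exists x: ¬φ, and ¬(exists x: φ) = forall x: ¬φ.
Apply to the universal statement.

exists k: ~(k divides n)


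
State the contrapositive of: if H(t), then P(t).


The contrapositive of (P → Q) is (¬Q → ¬P); it is logically equivalent to the original.
Here P = 'H(t)' and Q = 'P(t)'.

If not (P(t)), then not (H(t)).


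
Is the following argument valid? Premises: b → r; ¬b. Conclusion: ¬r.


This is denying the antecedent (fallacy). There exist truth assignments where the premises are all true but the conclusion is false.

Invalid.


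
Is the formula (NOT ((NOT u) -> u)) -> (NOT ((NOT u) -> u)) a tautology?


Build the truth table over {u}:
u | φ
-----
F | T
T | T
Every row evaluates to true.

Yes, it is a tautology.


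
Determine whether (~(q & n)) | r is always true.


Build the truth table over {n, q, r}:
n | q | r | φ
-------------
False | False | False | True
True | False | False | True
False | True | False | True
True | True | False | False
False | False | True | True
True | False | True | True
False | True | True | True
True | True | True | True
Counterexample at row 4: with n=True, q=True, r=False, the formula is False.

No, it is not a tautology.


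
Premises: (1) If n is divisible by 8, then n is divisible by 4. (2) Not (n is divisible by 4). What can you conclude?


Modus tollens: from (P → Q) and ¬Q, infer ¬P.
Q = 'n is divisible by 4' is denied; since P → Q, P must also fail.

Not (n is divisible by 8).


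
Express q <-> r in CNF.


Step 1: Rewrite q ↔ r as (q → r) ∧ (r → q).
Step 2: Rewrite each implication as a disjunction.

((NOT q) OR r) AND ((NOT r) OR q)


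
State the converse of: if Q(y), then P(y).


The converse of (P → Q) is (Q → P). It is not in general equivalent to the original.
Here P = 'Q(y)' and Q = 'P(y)'.

If P(y), then Q(y).


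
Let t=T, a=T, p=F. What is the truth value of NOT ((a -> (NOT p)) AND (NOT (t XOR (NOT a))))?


Substitute t=T, a=T, p=F:
NOT p = T
a -> (NOT p) = T -> T = T
NOT a = F
t XOR (NOT a) = T XOR F = T
NOT (t XOR (NOT a)) = F
(a -> (NOT p)) AND (NOT (t XOR (NOT a))) = T AND F = F
NOT ((a -> (NOT p)) AND (NOT (t XOR (NOT a)))) = T

T


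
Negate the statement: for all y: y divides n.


¬(for all x: φ) = there exists x: ¬φ, and ¬(there exists x: φ) = for all x: ¬φ.
Apply to the universal statement.

there exists y: NOT(y divides n)


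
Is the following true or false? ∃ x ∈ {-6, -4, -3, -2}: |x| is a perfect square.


Evaluate the predicate on each element: -6:F, -4:T, -3:F, -2:F.
Witness x = -4 satisfies the predicate.

T


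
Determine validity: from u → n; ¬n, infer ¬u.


This matches the form of modus tollens: the conclusion follows in every model of the premises.

Valid.


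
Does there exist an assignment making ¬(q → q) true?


Check all 2 assignments over {q}:
q | φ
-----
F | F
T | F
No assignment makes the formula true.

Unsatisfiable.


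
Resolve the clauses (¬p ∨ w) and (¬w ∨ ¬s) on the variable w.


The clauses contain complementary literals w and ¬w.
Resolution eliminates this pair and disjoins the remaining literals (merging duplicates).

(¬p ∨ ¬s)


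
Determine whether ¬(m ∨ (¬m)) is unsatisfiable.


Truth table over {m}:
m | φ
-----
F | F
T | F
Every row is false.

Yes, it is a contradiction.


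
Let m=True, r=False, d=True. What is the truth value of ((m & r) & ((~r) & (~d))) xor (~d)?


Substitute m=True, r=False, d=True:
m & r = True & False = False
~r = True
~d = False
(~r) & (~d) = True & False = False
(m & r) & ((~r) & (~d)) = False & False = False
~d = False
((m & r) & ((~r) & (~d))) xor (~d) = False xor False = False

False


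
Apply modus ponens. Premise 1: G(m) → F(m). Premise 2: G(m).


Modus ponens: from (P → Q) and P, infer Q.
P = 'G(m)' is asserted, and P → Q holds, so Q follows.

F(m).


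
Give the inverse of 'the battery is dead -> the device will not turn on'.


The inverse of (P → Q) is (¬P → ¬Q). It is equivalent to the converse, not to the original.
Here P = 'the battery is dead' and Q = 'the device will not turn on'.

If not (the battery is dead), then not (the device will not turn on).


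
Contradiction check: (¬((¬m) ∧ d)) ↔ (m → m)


Truth table over {d, m}:
d | m | φ
---------
F | F | T
T | F | F
F | T | T
T | T | T
Satisfying assignment at row 1: d=F, m=F gives T.

No, it is not a contradiction.


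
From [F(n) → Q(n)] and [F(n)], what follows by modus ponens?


Modus ponens: from (P → Q) and P, infer Q.
P = 'F(n)' is asserted, and P → Q holds, so Q follows.

Q(n).


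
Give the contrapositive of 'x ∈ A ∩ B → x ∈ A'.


The contrapositive of (P → Q) is (¬Q → ¬P); it is logically equivalent to the original.
Here P = 'x ∈ A ∩ B' and Q = 'x ∈ A'.

If not (x ∈ A), then not (x ∈ A ∩ B).


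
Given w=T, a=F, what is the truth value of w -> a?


Implication is false only when antecedent is true and consequent is false.
Substitute: w=T, a=F.
T -> F evaluates to F.

F


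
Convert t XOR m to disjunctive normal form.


Step 1: t ⊕ m is true exactly when they disagree: (t ∧ ¬m) ∨ (¬t ∧ m).

(t AND (NOT m)) OR ((NOT t) AND m)


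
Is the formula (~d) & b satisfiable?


Search for a satisfying assignment over {b, d}.
Try b=True, d=False: the formula evaluates to True.
A satisfying assignment exists.

Satisfiable.


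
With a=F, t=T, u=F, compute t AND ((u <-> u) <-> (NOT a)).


Substitute a=F, t=T, u=F:
u <-> u = F <-> F = T
NOT a = T
(u <-> u) <-> (NOT a) = T <-> T = T
t AND ((u <-> u) <-> (NOT a)) = T AND T = T

T


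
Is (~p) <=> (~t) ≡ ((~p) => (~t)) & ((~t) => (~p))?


Compare truth tables:
p | t | φ | ψ
-------------
False | False | True | True
True | False | False | False
False | True | False | False
True | True | True | True
The columns φ and ψ agree on every row.

Yes, they are logically equivalent.


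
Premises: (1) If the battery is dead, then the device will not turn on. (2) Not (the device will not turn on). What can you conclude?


Modus tollens: from (P → Q) and ¬Q, infer ¬P.
Q = 'the device will not turn on' is denied; since P → Q, P must also fail.

Not (the battery is dead).


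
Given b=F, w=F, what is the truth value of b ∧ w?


Conjunction is true only when both operands are true.
Substitute: b=F, w=F.
F ∧ F evaluates to F.

F


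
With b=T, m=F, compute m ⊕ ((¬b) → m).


Substitute b=T, m=F:
¬b = F
(¬b) → m = F → F = T
m ⊕ ((¬b) → m) = F ⊕ T = T

T


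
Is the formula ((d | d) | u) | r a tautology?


Build the truth table over {d, r, u}:
d | r | u | φ
-------------
False | False | False | False
True | False | False | True
False | True | False | True
True | True | False | True
False | False | True | True
True | False | True | True
False | True | True | True
True | True | True | True
Counterexample at row 1: with d=False, r=False, u=False, the formula is False.

No, it is not a tautology.


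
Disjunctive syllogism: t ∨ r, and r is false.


Disjunctive syllogism: from (P ∨ Q) and ¬P, infer Q.
One disjunct, 'r', is ruled out; the other must hold.

t


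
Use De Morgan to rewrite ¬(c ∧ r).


De Morgan: the negation of a conjunction is the disjunction of the negations.
Distribute ¬ across ∧, flipping it to ∨, and negate each literal.

(¬c) ∨ (¬r)


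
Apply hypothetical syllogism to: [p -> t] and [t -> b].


Hypothetical syllogism: from (P → Q) and (Q → R), infer (P → R).
Chain the two implications through the shared middle term 't'.

p -> b


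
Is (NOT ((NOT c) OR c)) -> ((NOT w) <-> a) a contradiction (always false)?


Truth table over {a, c, w}:
a | c | w | φ
-------------
F | F | F | T
T | F | F | T
F | T | F | T
T | T | F | T
F | F | T | T
T | F | T | T
F | T | T | T
T | T | T | T
Satisfying assignment at row 1: a=F, c=F, w=F gives T.

No, it is not a contradiction.
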